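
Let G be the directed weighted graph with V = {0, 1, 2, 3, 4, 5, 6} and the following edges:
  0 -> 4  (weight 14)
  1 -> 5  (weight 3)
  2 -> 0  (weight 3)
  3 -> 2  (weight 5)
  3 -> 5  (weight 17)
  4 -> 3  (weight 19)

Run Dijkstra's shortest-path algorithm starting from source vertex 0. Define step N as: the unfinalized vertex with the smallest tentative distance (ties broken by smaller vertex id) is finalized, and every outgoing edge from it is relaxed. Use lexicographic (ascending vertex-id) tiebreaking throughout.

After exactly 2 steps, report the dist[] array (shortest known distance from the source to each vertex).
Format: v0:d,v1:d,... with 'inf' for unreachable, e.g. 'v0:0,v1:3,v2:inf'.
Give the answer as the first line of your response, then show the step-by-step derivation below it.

v0:0,v1:inf,v2:inf,v3:33,v4:14,v5:inf,v6:inf

step 1: dist = v0:0,v1:inf,v2:inf,v3:inf,v4:14,v5:inf,v6:inf
step 2: dist = v0:0,v1:inf,v2:inf,v3:33,v4:14,v5:inf,v6:inf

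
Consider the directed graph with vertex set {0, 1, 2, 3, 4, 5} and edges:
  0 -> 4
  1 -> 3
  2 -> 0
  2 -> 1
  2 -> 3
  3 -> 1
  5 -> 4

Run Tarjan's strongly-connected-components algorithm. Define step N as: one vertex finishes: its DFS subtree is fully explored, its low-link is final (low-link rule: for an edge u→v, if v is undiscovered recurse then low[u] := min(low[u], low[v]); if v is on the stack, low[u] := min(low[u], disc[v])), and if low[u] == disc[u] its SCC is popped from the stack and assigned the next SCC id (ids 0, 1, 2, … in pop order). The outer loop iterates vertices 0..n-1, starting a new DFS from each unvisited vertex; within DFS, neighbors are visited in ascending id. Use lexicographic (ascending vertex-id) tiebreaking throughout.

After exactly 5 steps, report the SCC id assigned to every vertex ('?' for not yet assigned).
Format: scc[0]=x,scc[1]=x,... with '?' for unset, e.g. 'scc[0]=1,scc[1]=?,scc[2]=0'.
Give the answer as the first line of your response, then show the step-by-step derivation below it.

scc[0]=1,scc[1]=2,scc[2]=3,scc[3]=2,scc[4]=0,scc[5]=?

step 1: low=(low[0]=0,low[1]=?,low[2]=?,low[3]=?,low[4]=1,low[5]=?); scc=(scc[0]=?,scc[1]=?,scc[2]=?,scc[3]=?,scc[4]=0,scc[5]=?)
step 2: low=(low[0]=0,low[1]=?,low[2]=?,low[3]=?,low[4]=1,low[5]=?); scc=(scc[0]=1,scc[1]=?,scc[2]=?,scc[3]=?,scc[4]=0,scc[5]=?)
step 3: low=(low[0]=0,low[1]=2,low[2]=?,low[3]=2,low[4]=1,low[5]=?); scc=(scc[0]=1,scc[1]=?,scc[2]=?,scc[3]=?,scc[4]=0,scc[5]=?)
step 4: low=(low[0]=0,low[1]=2,low[2]=?,low[3]=2,low[4]=1,low[5]=?); scc=(scc[0]=1,scc[1]=2,scc[2]=?,scc[3]=2,scc[4]=0,scc[5]=?)
step 5: low=(low[0]=0,low[1]=2,low[2]=4,low[3]=2,low[4]=1,low[5]=?); scc=(scc[0]=1,scc[1]=2,scc[2]=3,scc[3]=2,scc[4]=0,scc[5]=?)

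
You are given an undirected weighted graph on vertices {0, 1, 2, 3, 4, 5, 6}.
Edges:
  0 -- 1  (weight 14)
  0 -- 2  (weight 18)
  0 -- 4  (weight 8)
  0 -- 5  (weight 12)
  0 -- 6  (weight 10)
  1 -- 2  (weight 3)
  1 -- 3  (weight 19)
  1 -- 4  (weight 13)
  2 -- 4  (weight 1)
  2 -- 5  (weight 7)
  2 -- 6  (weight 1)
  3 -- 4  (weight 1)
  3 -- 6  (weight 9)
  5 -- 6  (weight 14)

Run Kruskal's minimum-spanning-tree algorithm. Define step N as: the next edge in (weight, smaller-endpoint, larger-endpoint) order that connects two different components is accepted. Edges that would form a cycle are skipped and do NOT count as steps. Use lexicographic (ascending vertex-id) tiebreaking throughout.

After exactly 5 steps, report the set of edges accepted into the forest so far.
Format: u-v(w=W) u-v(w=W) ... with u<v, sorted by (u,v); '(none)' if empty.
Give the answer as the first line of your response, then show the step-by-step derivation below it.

1-2(w=3) 2-4(w=1) 2-5(w=7) 2-6(w=1) 3-4(w=1)

step 1: add edge 2-4 (w=1); MST = {2-4(w=1)}
step 2: add edge 2-6 (w=1); MST = {2-4(w=1) 2-6(w=1)}
step 3: add edge 3-4 (w=1); MST = {2-4(w=1) 2-6(w=1) 3-4(w=1)}
step 4: add edge 1-2 (w=3); MST = {1-2(w=3) 2-4(w=1) 2-6(w=1) 3-4(w=1)}
step 5: add edge 2-5 (w=7); MST = {1-2(w=3) 2-4(w=1) 2-5(w=7) 2-6(w=1) 3-4(w=1)}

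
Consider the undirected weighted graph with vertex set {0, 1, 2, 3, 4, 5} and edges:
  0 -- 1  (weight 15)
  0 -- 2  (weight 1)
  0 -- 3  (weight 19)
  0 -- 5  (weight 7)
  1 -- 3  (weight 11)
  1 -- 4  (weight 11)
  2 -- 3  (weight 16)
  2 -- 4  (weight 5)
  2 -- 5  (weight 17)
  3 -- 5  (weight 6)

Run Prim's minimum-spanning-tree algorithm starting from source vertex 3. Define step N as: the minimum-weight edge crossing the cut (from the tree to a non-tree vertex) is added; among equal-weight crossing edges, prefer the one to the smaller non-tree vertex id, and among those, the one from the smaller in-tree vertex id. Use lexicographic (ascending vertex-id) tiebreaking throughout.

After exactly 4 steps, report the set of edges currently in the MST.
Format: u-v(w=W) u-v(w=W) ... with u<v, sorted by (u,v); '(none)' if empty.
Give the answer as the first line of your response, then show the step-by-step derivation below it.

0-2(w=1) 0-5(w=7) 2-4(w=5) 3-5(w=6)

step 1: add edge 3-5 (w=6); MST = {3-5(w=6)}
step 2: add edge 0-5 (w=7); MST = {0-5(w=7) 3-5(w=6)}
step 3: add edge 0-2 (w=1); MST = {0-2(w=1) 0-5(w=7) 3-5(w=6)}
step 4: add edge 2-4 (w=5); MST = {0-2(w=1) 0-5(w=7) 2-4(w=5) 3-5(w=6)}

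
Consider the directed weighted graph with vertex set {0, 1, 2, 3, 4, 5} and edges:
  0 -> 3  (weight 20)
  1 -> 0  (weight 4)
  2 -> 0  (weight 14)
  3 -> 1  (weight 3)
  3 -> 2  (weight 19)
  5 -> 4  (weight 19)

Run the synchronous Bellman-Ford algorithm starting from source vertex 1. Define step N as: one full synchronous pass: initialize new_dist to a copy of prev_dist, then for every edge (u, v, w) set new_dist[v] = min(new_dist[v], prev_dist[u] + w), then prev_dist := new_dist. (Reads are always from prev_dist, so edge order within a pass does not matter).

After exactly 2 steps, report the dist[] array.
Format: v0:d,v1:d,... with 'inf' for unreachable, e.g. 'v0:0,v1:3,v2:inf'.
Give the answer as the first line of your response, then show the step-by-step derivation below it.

v0:4,v1:0,v2:inf,v3:24,v4:inf,v5:inf

step 1: dist = v0:4,v1:0,v2:inf,v3:inf,v4:inf,v5:inf
step 2: dist = v0:4,v1:0,v2:inf,v3:24,v4:inf,v5:inf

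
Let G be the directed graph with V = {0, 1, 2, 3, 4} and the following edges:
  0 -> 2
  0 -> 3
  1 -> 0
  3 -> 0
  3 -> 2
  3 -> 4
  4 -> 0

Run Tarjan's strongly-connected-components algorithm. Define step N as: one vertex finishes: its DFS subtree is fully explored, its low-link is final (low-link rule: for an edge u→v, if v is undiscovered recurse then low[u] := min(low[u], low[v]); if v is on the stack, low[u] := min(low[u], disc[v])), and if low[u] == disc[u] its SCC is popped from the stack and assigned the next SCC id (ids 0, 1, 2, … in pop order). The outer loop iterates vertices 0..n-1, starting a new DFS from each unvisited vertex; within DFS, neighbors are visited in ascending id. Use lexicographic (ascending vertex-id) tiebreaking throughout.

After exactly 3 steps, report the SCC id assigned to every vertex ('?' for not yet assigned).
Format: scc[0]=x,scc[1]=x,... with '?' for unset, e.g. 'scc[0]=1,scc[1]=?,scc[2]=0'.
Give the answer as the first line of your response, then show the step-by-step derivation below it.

scc[0]=?,scc[1]=?,scc[2]=0,scc[3]=?,scc[4]=?

step 1: low=(low[0]=0,low[1]=?,low[2]=1,low[3]=?,low[4]=?); scc=(scc[0]=?,scc[1]=?,scc[2]=0,scc[3]=?,scc[4]=?)
step 2: low=(low[0]=0,low[1]=?,low[2]=1,low[3]=0,low[4]=0); scc=(scc[0]=?,scc[1]=?,scc[2]=0,scc[3]=?,scc[4]=?)
step 3: low=(low[0]=0,low[1]=?,low[2]=1,low[3]=0,low[4]=0); scc=(scc[0]=?,scc[1]=?,scc[2]=0,scc[3]=?,scc[4]=?)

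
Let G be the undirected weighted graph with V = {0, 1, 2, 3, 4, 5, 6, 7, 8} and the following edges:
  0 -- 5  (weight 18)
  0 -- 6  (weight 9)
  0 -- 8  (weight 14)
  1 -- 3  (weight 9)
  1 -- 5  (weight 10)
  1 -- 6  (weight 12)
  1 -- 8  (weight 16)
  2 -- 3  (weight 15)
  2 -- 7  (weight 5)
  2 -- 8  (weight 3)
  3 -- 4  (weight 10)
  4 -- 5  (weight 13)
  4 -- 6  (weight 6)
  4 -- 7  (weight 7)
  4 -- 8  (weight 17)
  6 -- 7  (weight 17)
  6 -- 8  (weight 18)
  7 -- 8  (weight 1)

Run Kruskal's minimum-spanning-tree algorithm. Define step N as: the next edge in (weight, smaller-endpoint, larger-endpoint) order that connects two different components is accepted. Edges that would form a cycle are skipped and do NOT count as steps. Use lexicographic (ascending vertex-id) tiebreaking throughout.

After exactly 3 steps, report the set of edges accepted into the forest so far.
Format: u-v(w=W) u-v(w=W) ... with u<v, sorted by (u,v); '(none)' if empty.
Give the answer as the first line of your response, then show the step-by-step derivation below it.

2-8(w=3) 4-6(w=6) 7-8(w=1)

step 1: add edge 7-8 (w=1); MST = {7-8(w=1)}
step 2: add edge 2-8 (w=3); MST = {2-8(w=3) 7-8(w=1)}
step 3: add edge 4-6 (w=6); MST = {2-8(w=3) 4-6(w=6) 7-8(w=1)}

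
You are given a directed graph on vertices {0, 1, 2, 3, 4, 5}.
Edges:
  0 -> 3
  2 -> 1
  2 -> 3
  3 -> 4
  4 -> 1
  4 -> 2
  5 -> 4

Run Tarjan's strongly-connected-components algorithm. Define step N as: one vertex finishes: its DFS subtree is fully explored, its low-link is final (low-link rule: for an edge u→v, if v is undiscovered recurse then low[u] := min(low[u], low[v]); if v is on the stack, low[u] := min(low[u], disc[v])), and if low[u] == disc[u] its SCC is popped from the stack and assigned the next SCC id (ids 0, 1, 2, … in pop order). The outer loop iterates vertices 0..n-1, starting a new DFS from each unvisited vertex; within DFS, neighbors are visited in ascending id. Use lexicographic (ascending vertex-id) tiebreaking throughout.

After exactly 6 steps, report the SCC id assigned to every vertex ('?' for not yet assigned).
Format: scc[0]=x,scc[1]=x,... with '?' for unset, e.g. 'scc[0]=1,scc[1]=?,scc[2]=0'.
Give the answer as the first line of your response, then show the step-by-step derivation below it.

scc[0]=2,scc[1]=0,scc[2]=1,scc[3]=1,scc[4]=1,scc[5]=3

step 1: low=(low[0]=0,low[1]=3,low[2]=?,low[3]=1,low[4]=2,low[5]=?); scc=(scc[0]=?,scc[1]=0,scc[2]=?,scc[3]=?,scc[4]=?,scc[5]=?)
step 2: low=(low[0]=0,low[1]=3,low[2]=1,low[3]=1,low[4]=2,low[5]=?); scc=(scc[0]=?,scc[1]=0,scc[2]=?,scc[3]=?,scc[4]=?,scc[5]=?)
step 3: low=(low[0]=0,low[1]=3,low[2]=1,low[3]=1,low[4]=1,low[5]=?); scc=(scc[0]=?,scc[1]=0,scc[2]=?,scc[3]=?,scc[4]=?,scc[5]=?)
step 4: low=(low[0]=0,low[1]=3,low[2]=1,low[3]=1,low[4]=1,low[5]=?); scc=(scc[0]=?,scc[1]=0,scc[2]=1,scc[3]=1,scc[4]=1,scc[5]=?)
step 5: low=(low[0]=0,low[1]=3,low[2]=1,low[3]=1,low[4]=1,low[5]=?); scc=(scc[0]=2,scc[1]=0,scc[2]=1,scc[3]=1,scc[4]=1,scc[5]=?)
step 6: low=(low[0]=0,low[1]=3,low[2]=1,low[3]=1,low[4]=1,low[5]=5); scc=(scc[0]=2,scc[1]=0,scc[2]=1,scc[3]=1,scc[4]=1,scc[5]=3)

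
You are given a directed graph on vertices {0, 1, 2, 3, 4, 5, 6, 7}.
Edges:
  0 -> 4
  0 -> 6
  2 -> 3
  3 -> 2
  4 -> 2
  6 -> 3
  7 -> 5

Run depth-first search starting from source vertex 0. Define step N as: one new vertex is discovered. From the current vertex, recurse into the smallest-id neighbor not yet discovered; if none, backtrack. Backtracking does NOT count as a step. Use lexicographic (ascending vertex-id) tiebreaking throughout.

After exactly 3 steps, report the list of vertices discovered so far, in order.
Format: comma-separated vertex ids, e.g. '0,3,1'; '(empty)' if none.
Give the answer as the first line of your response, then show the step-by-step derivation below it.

0,4,2

step 1: discover 0; path=0; order=0
step 2: discover 4; path=0>4; order=0,4
step 3: discover 2; path=0>4>2; order=0,4,2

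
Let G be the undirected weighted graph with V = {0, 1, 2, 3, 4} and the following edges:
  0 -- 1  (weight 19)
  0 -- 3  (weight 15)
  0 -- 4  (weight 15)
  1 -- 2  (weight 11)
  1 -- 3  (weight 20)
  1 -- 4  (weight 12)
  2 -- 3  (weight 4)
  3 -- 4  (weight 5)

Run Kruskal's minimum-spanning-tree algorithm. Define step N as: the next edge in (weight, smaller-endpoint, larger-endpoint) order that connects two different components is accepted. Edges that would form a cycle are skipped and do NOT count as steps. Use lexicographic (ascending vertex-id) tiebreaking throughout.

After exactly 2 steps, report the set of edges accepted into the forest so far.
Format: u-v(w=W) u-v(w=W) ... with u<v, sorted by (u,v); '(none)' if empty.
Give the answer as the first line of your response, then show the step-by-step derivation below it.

2-3(w=4) 3-4(w=5)

step 1: add edge 2-3 (w=4); MST = {2-3(w=4)}
step 2: add edge 3-4 (w=5); MST = {2-3(w=4) 3-4(w=5)}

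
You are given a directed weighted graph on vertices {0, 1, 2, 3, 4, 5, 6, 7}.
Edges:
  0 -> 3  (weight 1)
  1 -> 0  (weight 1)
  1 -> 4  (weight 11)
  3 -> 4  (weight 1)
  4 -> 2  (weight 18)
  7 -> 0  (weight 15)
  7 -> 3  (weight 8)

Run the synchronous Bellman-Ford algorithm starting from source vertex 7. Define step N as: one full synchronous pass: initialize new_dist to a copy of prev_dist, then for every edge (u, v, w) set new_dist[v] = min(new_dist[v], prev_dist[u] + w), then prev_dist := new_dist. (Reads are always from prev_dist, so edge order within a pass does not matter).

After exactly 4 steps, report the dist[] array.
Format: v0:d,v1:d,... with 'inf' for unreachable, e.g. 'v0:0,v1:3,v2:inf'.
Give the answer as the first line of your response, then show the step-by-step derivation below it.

v0:15,v1:inf,v2:27,v3:8,v4:9,v5:inf,v6:inf,v7:0

step 1: dist = v0:15,v1:inf,v2:inf,v3:8,v4:inf,v5:inf,v6:inf,v7:0
step 2: dist = v0:15,v1:inf,v2:inf,v3:8,v4:9,v5:inf,v6:inf,v7:0
step 3: dist = v0:15,v1:inf,v2:27,v3:8,v4:9,v5:inf,v6:inf,v7:0
step 4: dist = v0:15,v1:inf,v2:27,v3:8,v4:9,v5:inf,v6:inf,v7:0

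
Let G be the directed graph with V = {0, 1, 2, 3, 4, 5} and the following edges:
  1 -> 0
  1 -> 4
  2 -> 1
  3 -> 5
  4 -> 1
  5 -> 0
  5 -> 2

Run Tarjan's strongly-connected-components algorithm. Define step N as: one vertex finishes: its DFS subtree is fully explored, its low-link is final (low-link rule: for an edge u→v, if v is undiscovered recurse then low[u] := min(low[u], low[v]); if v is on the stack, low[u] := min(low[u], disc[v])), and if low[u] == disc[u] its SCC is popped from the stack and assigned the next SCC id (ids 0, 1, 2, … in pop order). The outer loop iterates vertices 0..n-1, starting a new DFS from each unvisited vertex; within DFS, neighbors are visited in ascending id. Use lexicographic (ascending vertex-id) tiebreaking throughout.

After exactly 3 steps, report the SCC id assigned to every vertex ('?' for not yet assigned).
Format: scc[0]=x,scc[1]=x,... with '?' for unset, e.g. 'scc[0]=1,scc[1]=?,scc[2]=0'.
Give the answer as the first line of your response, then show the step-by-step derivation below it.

scc[0]=0,scc[1]=1,scc[2]=?,scc[3]=?,scc[4]=1,scc[5]=?

step 1: low=(low[0]=0,low[1]=?,low[2]=?,low[3]=?,low[4]=?,low[5]=?); scc=(scc[0]=0,scc[1]=?,scc[2]=?,scc[3]=?,scc[4]=?,scc[5]=?)
step 2: low=(low[0]=0,low[1]=1,low[2]=?,low[3]=?,low[4]=1,low[5]=?); scc=(scc[0]=0,scc[1]=?,scc[2]=?,scc[3]=?,scc[4]=?,scc[5]=?)
step 3: low=(low[0]=0,low[1]=1,low[2]=?,low[3]=?,low[4]=1,low[5]=?); scc=(scc[0]=0,scc[1]=1,scc[2]=?,scc[3]=?,scc[4]=1,scc[5]=?)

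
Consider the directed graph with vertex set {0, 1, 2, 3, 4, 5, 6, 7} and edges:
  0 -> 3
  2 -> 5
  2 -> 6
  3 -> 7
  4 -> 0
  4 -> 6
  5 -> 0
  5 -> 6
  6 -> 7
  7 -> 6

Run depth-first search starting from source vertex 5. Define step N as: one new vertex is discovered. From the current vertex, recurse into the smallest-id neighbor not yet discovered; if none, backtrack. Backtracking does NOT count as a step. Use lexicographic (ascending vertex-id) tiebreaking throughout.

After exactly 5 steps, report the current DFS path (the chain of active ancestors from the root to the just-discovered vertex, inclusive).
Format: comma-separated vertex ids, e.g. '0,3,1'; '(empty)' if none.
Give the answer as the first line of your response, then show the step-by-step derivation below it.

5,0,3,7,6

step 1: discover 5; path=5; order=5
step 2: discover 0; path=5>0; order=5,0
step 3: discover 3; path=5>0>3; order=5,0,3
step 4: discover 7; path=5>0>3>7; order=5,0,3,7
step 5: discover 6; path=5>0>3>7>6; order=5,0,3,7,6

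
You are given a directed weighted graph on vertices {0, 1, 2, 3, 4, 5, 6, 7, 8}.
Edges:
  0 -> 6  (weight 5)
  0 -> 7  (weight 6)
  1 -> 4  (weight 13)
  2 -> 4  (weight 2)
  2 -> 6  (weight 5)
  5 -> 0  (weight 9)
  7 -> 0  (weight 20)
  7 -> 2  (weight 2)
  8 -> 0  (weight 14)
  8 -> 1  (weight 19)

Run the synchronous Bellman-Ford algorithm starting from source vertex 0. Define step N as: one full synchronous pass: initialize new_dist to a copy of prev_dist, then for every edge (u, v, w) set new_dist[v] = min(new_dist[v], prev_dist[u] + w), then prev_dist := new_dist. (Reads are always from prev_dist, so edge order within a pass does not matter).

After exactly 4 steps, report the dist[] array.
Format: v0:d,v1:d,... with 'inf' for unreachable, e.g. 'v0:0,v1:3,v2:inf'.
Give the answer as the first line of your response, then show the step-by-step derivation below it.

v0:0,v1:inf,v2:8,v3:inf,v4:10,v5:inf,v6:5,v7:6,v8:inf

step 1: dist = v0:0,v1:inf,v2:inf,v3:inf,v4:inf,v5:inf,v6:5,v7:6,v8:inf
step 2: dist = v0:0,v1:inf,v2:8,v3:inf,v4:inf,v5:inf,v6:5,v7:6,v8:inf
step 3: dist = v0:0,v1:inf,v2:8,v3:inf,v4:10,v5:inf,v6:5,v7:6,v8:inf
step 4: dist = v0:0,v1:inf,v2:8,v3:inf,v4:10,v5:inf,v6:5,v7:6,v8:inf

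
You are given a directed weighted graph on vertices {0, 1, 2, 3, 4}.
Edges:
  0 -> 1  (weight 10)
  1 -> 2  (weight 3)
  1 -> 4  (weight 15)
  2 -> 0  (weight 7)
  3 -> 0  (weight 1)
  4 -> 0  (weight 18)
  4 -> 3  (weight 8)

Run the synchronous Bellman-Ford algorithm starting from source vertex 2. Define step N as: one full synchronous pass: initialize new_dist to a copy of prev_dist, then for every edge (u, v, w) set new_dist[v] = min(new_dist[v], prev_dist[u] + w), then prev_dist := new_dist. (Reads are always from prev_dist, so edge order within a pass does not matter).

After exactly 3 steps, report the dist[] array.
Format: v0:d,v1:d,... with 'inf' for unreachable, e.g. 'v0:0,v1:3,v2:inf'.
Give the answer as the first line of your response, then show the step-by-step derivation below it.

v0:7,v1:17,v2:0,v3:inf,v4:32

step 1: dist = v0:7,v1:inf,v2:0,v3:inf,v4:inf
step 2: dist = v0:7,v1:17,v2:0,v3:inf,v4:inf
step 3: dist = v0:7,v1:17,v2:0,v3:inf,v4:32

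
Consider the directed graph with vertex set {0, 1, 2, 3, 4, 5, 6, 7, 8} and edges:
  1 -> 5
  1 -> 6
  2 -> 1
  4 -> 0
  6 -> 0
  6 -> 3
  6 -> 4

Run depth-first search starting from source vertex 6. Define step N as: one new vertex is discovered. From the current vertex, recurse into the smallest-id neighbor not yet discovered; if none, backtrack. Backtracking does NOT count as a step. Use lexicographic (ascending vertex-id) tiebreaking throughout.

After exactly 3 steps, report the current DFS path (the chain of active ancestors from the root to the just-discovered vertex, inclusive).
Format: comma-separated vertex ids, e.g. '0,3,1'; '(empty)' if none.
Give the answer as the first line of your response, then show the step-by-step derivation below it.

6,3

step 1: discover 6; path=6; order=6
step 2: discover 0; path=6>0; order=6,0
step 3: discover 3; path=6>3; order=6,0,3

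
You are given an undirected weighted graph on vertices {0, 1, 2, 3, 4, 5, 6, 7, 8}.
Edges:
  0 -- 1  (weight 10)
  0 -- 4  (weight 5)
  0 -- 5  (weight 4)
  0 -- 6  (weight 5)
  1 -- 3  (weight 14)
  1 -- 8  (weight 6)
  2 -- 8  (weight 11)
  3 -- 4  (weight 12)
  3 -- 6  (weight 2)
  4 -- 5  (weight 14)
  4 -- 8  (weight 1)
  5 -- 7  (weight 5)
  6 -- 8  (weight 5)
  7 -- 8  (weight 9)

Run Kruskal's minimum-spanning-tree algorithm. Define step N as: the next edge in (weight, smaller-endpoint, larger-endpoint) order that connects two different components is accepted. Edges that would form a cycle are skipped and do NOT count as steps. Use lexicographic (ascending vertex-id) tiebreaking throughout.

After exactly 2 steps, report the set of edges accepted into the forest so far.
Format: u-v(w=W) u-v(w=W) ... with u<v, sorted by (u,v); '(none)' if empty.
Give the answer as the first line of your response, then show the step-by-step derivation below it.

3-6(w=2) 4-8(w=1)

step 1: add edge 4-8 (w=1); MST = {4-8(w=1)}
step 2: add edge 3-6 (w=2); MST = {3-6(w=2) 4-8(w=1)}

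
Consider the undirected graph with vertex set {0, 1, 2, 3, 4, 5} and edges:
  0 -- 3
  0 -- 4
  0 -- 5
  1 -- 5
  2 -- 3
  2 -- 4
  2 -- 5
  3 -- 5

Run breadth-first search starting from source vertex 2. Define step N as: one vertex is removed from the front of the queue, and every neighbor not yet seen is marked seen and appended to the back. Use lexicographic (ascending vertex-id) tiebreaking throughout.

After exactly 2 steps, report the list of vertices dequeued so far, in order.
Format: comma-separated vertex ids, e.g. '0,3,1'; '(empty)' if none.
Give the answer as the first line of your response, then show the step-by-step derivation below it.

2,3

step 1: dequeue 2; queue=[3,4,5]; order=2
step 2: dequeue 3; queue=[4,5,0]; order=2,3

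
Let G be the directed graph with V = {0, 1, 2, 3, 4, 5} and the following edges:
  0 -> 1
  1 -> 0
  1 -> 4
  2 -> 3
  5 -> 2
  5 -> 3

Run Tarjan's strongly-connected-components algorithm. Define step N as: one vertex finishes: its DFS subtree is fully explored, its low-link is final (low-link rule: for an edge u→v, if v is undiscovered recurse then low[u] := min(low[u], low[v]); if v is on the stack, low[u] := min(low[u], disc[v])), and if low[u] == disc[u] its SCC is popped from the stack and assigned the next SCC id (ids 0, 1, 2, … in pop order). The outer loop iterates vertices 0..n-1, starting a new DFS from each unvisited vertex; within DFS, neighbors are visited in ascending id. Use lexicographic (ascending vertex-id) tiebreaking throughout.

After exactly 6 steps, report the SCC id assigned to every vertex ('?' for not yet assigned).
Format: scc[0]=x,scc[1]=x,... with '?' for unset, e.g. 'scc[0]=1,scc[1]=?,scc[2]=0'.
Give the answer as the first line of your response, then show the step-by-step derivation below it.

scc[0]=1,scc[1]=1,scc[2]=3,scc[3]=2,scc[4]=0,scc[5]=4

step 1: low=(low[0]=0,low[1]=0,low[2]=?,low[3]=?,low[4]=2,low[5]=?); scc=(scc[0]=?,scc[1]=?,scc[2]=?,scc[3]=?,scc[4]=0,scc[5]=?)
step 2: low=(low[0]=0,low[1]=0,low[2]=?,low[3]=?,low[4]=2,low[5]=?); scc=(scc[0]=?,scc[1]=?,scc[2]=?,scc[3]=?,scc[4]=0,scc[5]=?)
step 3: low=(low[0]=0,low[1]=0,low[2]=?,low[3]=?,low[4]=2,low[5]=?); scc=(scc[0]=1,scc[1]=1,scc[2]=?,scc[3]=?,scc[4]=0,scc[5]=?)
step 4: low=(low[0]=0,low[1]=0,low[2]=3,low[3]=4,low[4]=2,low[5]=?); scc=(scc[0]=1,scc[1]=1,scc[2]=?,scc[3]=2,scc[4]=0,scc[5]=?)
step 5: low=(low[0]=0,low[1]=0,low[2]=3,low[3]=4,low[4]=2,low[5]=?); scc=(scc[0]=1,scc[1]=1,scc[2]=3,scc[3]=2,scc[4]=0,scc[5]=?)
step 6: low=(low[0]=0,low[1]=0,low[2]=3,low[3]=4,low[4]=2,low[5]=5); scc=(scc[0]=1,scc[1]=1,scc[2]=3,scc[3]=2,scc[4]=0,scc[5]=4)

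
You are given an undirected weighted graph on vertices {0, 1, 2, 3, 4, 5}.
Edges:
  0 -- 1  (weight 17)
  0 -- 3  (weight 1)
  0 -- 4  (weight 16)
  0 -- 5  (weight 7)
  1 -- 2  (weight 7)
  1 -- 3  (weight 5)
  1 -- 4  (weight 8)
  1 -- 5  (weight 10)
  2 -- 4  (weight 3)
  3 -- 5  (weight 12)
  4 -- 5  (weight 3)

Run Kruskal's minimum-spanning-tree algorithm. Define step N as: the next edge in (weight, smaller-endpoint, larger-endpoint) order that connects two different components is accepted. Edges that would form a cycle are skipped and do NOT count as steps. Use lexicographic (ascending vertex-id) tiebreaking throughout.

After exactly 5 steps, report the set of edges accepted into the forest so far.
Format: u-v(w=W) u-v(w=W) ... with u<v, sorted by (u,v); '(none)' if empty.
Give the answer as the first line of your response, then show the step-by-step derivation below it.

0-3(w=1) 0-5(w=7) 1-3(w=5) 2-4(w=3) 4-5(w=3)

step 1: add edge 0-3 (w=1); MST = {0-3(w=1)}
step 2: add edge 2-4 (w=3); MST = {0-3(w=1) 2-4(w=3)}
step 3: add edge 4-5 (w=3); MST = {0-3(w=1) 2-4(w=3) 4-5(w=3)}
step 4: add edge 1-3 (w=5); MST = {0-3(w=1) 1-3(w=5) 2-4(w=3) 4-5(w=3)}
step 5: add edge 0-5 (w=7); MST = {0-3(w=1) 0-5(w=7) 1-3(w=5) 2-4(w=3) 4-5(w=3)}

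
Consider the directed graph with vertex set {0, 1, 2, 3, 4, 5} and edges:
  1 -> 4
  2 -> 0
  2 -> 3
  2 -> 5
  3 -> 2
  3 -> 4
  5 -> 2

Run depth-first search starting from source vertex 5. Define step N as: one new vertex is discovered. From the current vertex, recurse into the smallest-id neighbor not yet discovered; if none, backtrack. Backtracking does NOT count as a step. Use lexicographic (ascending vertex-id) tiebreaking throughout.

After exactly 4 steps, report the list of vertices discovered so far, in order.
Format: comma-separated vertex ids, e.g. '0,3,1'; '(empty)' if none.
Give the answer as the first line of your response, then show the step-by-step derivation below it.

5,2,0,3

step 1: discover 5; path=5; order=5
step 2: discover 2; path=5>2; order=5,2
step 3: discover 0; path=5>2>0; order=5,2,0
step 4: discover 3; path=5>2>3; order=5,2,0,3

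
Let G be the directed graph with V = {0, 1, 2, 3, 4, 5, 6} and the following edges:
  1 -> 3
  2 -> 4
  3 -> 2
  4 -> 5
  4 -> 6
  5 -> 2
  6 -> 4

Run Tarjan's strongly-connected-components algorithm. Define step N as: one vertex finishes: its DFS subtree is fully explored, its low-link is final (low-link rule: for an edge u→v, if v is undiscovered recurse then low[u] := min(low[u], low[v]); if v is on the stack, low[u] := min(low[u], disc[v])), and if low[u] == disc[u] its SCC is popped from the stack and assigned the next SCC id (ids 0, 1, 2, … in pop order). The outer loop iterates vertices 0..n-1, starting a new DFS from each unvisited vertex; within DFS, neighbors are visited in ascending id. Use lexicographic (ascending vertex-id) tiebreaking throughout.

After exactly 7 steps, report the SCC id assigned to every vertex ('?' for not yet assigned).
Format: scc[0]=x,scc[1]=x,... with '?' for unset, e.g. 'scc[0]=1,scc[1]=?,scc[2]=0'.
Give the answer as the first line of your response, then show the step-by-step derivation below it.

scc[0]=0,scc[1]=3,scc[2]=1,scc[3]=2,scc[4]=1,scc[5]=1,scc[6]=1

step 1: low=(low[0]=0,low[1]=?,low[2]=?,low[3]=?,low[4]=?,low[5]=?,low[6]=?); scc=(scc[0]=0,scc[1]=?,scc[2]=?,scc[3]=?,scc[4]=?,scc[5]=?,scc[6]=?)
step 2: low=(low[0]=0,low[1]=1,low[2]=3,low[3]=2,low[4]=4,low[5]=3,low[6]=?); scc=(scc[0]=0,scc[1]=?,scc[2]=?,scc[3]=?,scc[4]=?,scc[5]=?,scc[6]=?)
step 3: low=(low[0]=0,low[1]=1,low[2]=3,low[3]=2,low[4]=3,low[5]=3,low[6]=4); scc=(scc[0]=0,scc[1]=?,scc[2]=?,scc[3]=?,scc[4]=?,scc[5]=?,scc[6]=?)
step 4: low=(low[0]=0,low[1]=1,low[2]=3,low[3]=2,low[4]=3,low[5]=3,low[6]=4); scc=(scc[0]=0,scc[1]=?,scc[2]=?,scc[3]=?,scc[4]=?,scc[5]=?,scc[6]=?)
step 5: low=(low[0]=0,low[1]=1,low[2]=3,low[3]=2,low[4]=3,low[5]=3,low[6]=4); scc=(scc[0]=0,scc[1]=?,scc[2]=1,scc[3]=?,scc[4]=1,scc[5]=1,scc[6]=1)
step 6: low=(low[0]=0,low[1]=1,low[2]=3,low[3]=2,low[4]=3,low[5]=3,low[6]=4); scc=(scc[0]=0,scc[1]=?,scc[2]=1,scc[3]=2,scc[4]=1,scc[5]=1,scc[6]=1)
step 7: low=(low[0]=0,low[1]=1,low[2]=3,low[3]=2,low[4]=3,low[5]=3,low[6]=4); scc=(scc[0]=0,scc[1]=3,scc[2]=1,scc[3]=2,scc[4]=1,scc[5]=1,scc[6]=1)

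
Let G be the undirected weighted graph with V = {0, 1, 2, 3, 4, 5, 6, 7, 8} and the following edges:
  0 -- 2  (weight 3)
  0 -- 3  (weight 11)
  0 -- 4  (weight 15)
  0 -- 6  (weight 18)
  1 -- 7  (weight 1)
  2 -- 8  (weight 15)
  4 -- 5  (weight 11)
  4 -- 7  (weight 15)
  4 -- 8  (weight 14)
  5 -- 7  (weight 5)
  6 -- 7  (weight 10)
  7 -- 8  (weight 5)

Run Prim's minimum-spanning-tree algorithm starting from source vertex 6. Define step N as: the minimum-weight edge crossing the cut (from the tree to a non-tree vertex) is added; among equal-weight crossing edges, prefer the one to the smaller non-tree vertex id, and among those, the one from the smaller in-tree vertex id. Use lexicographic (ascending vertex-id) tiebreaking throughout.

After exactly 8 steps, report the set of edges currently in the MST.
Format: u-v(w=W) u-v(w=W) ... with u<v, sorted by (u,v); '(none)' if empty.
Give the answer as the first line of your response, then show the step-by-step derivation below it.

0-2(w=3) 0-3(w=11) 0-4(w=15) 1-7(w=1) 4-5(w=11) 5-7(w=5) 6-7(w=10) 7-8(w=5)

step 1: add edge 6-7 (w=10); MST = {6-7(w=10)}
step 2: add edge 1-7 (w=1); MST = {1-7(w=1) 6-7(w=10)}
step 3: add edge 5-7 (w=5); MST = {1-7(w=1) 5-7(w=5) 6-7(w=10)}
step 4: add edge 7-8 (w=5); MST = {1-7(w=1) 5-7(w=5) 6-7(w=10) 7-8(w=5)}
step 5: add edge 4-5 (w=11); MST = {1-7(w=1) 4-5(w=11) 5-7(w=5) 6-7(w=10) 7-8(w=5)}
step 6: add edge 0-4 (w=15); MST = {0-4(w=15) 1-7(w=1) 4-5(w=11) 5-7(w=5) 6-7(w=10) 7-8(w=5)}
step 7: add edge 0-2 (w=3); MST = {0-2(w=3) 0-4(w=15) 1-7(w=1) 4-5(w=11) 5-7(w=5) 6-7(w=10) 7-8(w=5)}
step 8: add edge 0-3 (w=11); MST = {0-2(w=3) 0-3(w=11) 0-4(w=15) 1-7(w=1) 4-5(w=11) 5-7(w=5) 6-7(w=10) 7-8(w=5)}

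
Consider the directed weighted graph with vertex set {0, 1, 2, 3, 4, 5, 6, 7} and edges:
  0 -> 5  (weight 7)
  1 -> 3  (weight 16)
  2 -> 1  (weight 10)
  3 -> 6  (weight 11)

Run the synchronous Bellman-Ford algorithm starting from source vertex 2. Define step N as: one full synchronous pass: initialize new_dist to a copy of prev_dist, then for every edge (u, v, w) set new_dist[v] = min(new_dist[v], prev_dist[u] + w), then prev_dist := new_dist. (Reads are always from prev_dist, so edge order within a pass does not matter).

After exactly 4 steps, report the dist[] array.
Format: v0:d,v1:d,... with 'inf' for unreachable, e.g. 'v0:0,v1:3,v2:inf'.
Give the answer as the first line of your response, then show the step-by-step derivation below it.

v0:inf,v1:10,v2:0,v3:26,v4:inf,v5:inf,v6:37,v7:inf

step 1: dist = v0:inf,v1:10,v2:0,v3:inf,v4:inf,v5:inf,v6:inf,v7:inf
step 2: dist = v0:inf,v1:10,v2:0,v3:26,v4:inf,v5:inf,v6:inf,v7:inf
step 3: dist = v0:inf,v1:10,v2:0,v3:26,v4:inf,v5:inf,v6:37,v7:inf
step 4: dist = v0:inf,v1:10,v2:0,v3:26,v4:inf,v5:inf,v6:37,v7:inf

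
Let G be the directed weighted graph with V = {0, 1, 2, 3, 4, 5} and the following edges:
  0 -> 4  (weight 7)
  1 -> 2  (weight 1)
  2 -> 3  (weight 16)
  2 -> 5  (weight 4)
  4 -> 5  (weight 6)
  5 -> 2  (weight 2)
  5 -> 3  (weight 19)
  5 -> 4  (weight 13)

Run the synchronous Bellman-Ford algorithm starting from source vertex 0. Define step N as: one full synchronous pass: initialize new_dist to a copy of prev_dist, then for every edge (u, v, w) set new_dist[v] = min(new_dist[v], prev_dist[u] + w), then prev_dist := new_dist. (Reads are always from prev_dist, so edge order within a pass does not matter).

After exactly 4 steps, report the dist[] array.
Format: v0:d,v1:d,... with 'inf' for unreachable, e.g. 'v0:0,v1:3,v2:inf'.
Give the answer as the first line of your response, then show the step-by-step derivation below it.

v0:0,v1:inf,v2:15,v3:31,v4:7,v5:13

step 1: dist = v0:0,v1:inf,v2:inf,v3:inf,v4:7,v5:inf
step 2: dist = v0:0,v1:inf,v2:inf,v3:inf,v4:7,v5:13
step 3: dist = v0:0,v1:inf,v2:15,v3:32,v4:7,v5:13
step 4: dist = v0:0,v1:inf,v2:15,v3:31,v4:7,v5:13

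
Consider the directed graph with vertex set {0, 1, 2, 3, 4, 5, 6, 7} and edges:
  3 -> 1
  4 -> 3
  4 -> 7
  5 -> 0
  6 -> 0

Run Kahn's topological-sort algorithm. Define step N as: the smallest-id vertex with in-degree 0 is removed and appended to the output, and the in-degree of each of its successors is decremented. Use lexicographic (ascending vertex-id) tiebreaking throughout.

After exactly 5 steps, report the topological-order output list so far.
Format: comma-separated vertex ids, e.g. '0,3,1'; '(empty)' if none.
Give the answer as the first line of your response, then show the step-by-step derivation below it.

2,4,3,1,5

step 1: output 2; order=[2]; indeg=(2,1,0,1,0,0,0,1)
step 2: output 4; order=[2,4]; indeg=(2,1,0,0,0,0,0,0)
step 3: output 3; order=[2,4,3]; indeg=(2,0,0,0,0,0,0,0)
step 4: output 1; order=[2,4,3,1]; indeg=(2,0,0,0,0,0,0,0)
step 5: output 5; order=[2,4,3,1,5]; indeg=(1,0,0,0,0,0,0,0)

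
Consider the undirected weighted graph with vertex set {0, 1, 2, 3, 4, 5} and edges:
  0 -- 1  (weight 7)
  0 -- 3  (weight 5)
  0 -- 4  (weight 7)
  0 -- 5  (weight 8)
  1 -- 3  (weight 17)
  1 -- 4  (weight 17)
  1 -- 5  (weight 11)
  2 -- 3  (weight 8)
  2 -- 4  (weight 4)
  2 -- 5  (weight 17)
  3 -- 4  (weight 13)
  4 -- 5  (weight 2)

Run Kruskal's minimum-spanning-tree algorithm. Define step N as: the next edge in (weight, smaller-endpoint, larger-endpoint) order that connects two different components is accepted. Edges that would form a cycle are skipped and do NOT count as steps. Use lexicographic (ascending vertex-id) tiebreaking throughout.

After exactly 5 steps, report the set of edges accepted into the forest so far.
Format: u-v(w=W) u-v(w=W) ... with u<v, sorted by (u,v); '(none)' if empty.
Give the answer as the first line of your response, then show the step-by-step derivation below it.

0-1(w=7) 0-3(w=5) 0-4(w=7) 2-4(w=4) 4-5(w=2)

step 1: add edge 4-5 (w=2); MST = {4-5(w=2)}
step 2: add edge 2-4 (w=4); MST = {2-4(w=4) 4-5(w=2)}
step 3: add edge 0-3 (w=5); MST = {0-3(w=5) 2-4(w=4) 4-5(w=2)}
step 4: add edge 0-1 (w=7); MST = {0-1(w=7) 0-3(w=5) 2-4(w=4) 4-5(w=2)}
step 5: add edge 0-4 (w=7); MST = {0-1(w=7) 0-3(w=5) 0-4(w=7) 2-4(w=4) 4-5(w=2)}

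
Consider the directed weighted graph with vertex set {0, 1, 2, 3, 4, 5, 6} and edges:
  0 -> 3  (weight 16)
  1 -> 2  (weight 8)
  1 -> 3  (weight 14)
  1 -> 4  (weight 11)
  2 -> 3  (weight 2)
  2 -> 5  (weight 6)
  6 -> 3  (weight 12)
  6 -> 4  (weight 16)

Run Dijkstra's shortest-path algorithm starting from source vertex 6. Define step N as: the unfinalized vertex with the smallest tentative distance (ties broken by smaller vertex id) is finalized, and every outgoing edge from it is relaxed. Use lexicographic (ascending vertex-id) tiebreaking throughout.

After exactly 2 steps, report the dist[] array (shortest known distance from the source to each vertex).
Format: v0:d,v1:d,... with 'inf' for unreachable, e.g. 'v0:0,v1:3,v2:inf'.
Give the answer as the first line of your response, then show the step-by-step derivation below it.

v0:inf,v1:inf,v2:inf,v3:12,v4:16,v5:inf,v6:0

step 1: dist = v0:inf,v1:inf,v2:inf,v3:12,v4:16,v5:inf,v6:0
step 2: dist = v0:inf,v1:inf,v2:inf,v3:12,v4:16,v5:inf,v6:0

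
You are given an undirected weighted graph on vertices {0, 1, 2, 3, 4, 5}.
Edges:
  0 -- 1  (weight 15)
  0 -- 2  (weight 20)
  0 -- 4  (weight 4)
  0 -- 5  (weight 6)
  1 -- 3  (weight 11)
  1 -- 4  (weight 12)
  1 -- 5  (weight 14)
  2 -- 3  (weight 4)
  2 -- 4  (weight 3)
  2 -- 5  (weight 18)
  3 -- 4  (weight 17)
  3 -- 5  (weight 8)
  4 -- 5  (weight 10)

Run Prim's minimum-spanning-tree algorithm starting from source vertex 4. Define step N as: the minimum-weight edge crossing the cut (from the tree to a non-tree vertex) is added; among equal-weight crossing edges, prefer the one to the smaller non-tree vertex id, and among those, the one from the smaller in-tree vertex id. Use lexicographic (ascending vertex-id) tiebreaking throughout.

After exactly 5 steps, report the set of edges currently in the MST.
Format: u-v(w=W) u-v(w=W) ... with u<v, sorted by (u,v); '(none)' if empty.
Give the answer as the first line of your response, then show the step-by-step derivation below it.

0-4(w=4) 0-5(w=6) 1-3(w=11) 2-3(w=4) 2-4(w=3)

step 1: add edge 2-4 (w=3); MST = {2-4(w=3)}
step 2: add edge 0-4 (w=4); MST = {0-4(w=4) 2-4(w=3)}
step 3: add edge 2-3 (w=4); MST = {0-4(w=4) 2-3(w=4) 2-4(w=3)}
step 4: add edge 0-5 (w=6); MST = {0-4(w=4) 0-5(w=6) 2-3(w=4) 2-4(w=3)}
step 5: add edge 1-3 (w=11); MST = {0-4(w=4) 0-5(w=6) 1-3(w=11) 2-3(w=4) 2-4(w=3)}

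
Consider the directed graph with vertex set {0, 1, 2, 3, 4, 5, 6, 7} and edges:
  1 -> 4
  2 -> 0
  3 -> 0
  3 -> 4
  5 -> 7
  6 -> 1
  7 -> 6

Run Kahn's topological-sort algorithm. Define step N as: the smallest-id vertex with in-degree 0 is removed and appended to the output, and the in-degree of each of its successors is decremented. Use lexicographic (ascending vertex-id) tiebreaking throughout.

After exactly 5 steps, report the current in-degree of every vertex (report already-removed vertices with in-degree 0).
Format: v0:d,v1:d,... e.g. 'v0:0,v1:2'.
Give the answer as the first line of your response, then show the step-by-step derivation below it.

v0:0,v1:1,v2:0,v3:0,v4:1,v5:0,v6:0,v7:0

step 1: output 2; order=[2]; indeg=(1,1,0,0,2,0,1,1)
step 2: output 3; order=[2,3]; indeg=(0,1,0,0,1,0,1,1)
step 3: output 0; order=[2,3,0]; indeg=(0,1,0,0,1,0,1,1)
step 4: output 5; order=[2,3,0,5]; indeg=(0,1,0,0,1,0,1,0)
step 5: output 7; order=[2,3,0,5,7]; indeg=(0,1,0,0,1,0,0,0)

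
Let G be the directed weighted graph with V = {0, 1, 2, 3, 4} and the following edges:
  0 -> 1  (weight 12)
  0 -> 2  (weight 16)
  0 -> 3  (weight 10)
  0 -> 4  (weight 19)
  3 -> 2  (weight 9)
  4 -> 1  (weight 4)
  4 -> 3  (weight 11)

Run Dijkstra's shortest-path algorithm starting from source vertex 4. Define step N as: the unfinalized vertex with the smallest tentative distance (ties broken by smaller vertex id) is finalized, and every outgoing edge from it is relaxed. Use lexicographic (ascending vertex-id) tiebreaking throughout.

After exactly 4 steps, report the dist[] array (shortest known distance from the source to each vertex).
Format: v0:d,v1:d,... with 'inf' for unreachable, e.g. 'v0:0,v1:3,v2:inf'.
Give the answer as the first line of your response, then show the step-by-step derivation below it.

v0:inf,v1:4,v2:20,v3:11,v4:0

step 1: dist = v0:inf,v1:4,v2:inf,v3:11,v4:0
step 2: dist = v0:inf,v1:4,v2:inf,v3:11,v4:0
step 3: dist = v0:inf,v1:4,v2:20,v3:11,v4:0
step 4: dist = v0:inf,v1:4,v2:20,v3:11,v4:0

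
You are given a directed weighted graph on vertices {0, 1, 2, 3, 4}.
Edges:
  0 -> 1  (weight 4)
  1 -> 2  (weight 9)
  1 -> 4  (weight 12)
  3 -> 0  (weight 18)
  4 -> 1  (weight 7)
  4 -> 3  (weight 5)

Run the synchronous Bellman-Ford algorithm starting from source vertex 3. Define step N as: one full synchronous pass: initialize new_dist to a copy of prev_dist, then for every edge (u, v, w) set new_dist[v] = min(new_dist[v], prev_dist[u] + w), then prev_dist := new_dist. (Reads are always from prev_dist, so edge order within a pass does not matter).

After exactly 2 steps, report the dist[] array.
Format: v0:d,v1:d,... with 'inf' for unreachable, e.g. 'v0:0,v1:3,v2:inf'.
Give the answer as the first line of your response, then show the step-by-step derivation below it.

v0:18,v1:22,v2:inf,v3:0,v4:inf

step 1: dist = v0:18,v1:inf,v2:inf,v3:0,v4:inf
step 2: dist = v0:18,v1:22,v2:inf,v3:0,v4:inf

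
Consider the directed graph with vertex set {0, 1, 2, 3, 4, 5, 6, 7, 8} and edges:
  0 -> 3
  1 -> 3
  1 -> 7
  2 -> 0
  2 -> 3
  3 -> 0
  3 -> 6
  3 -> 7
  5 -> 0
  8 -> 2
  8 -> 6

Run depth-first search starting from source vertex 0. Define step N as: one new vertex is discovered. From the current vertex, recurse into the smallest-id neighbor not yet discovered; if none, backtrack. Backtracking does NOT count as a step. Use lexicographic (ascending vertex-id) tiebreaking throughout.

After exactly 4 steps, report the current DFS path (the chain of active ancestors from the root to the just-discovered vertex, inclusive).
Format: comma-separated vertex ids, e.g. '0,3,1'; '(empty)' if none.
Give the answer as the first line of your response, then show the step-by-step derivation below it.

0,3,7

step 1: discover 0; path=0; order=0
step 2: discover 3; path=0>3; order=0,3
step 3: discover 6; path=0>3>6; order=0,3,6
step 4: discover 7; path=0>3>7; order=0,3,6,7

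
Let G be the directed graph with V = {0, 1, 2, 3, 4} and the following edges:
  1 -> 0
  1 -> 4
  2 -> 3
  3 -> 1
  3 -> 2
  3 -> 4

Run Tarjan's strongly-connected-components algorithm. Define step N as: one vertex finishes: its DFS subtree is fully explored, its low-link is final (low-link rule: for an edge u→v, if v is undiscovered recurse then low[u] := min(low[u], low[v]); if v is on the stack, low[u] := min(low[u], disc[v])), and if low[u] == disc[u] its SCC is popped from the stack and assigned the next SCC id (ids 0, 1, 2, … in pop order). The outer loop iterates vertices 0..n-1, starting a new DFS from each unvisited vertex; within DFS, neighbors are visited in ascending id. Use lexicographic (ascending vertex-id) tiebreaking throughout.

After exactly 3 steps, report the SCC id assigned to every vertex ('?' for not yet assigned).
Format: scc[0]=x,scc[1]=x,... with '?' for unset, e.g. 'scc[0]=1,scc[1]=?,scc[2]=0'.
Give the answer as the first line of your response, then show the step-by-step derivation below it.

scc[0]=0,scc[1]=2,scc[2]=?,scc[3]=?,scc[4]=1

step 1: low=(low[0]=0,low[1]=?,low[2]=?,low[3]=?,low[4]=?); scc=(scc[0]=0,scc[1]=?,scc[2]=?,scc[3]=?,scc[4]=?)
step 2: low=(low[0]=0,low[1]=1,low[2]=?,low[3]=?,low[4]=2); scc=(scc[0]=0,scc[1]=?,scc[2]=?,scc[3]=?,scc[4]=1)
step 3: low=(low[0]=0,low[1]=1,low[2]=?,low[3]=?,low[4]=2); scc=(scc[0]=0,scc[1]=2,scc[2]=?,scc[3]=?,scc[4]=1)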